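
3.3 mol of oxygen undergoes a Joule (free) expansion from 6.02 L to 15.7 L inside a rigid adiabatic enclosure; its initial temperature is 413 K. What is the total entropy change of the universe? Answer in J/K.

No heat is exchanged and no work is done, so the ideal-gas temperature stays constant.
Entropy is a state function; using a reversible isothermal path, ΔS_gas = nR ln(V₂/V₁) = 3.3 × 8.314 × ln(15.7/6.02) = 26.3 J/K.
The insulated surroundings exchange no heat, so ΔS_surr = 0 and ΔS_universe = ΔS_gas.

ΔS_universe = 26.3 J/K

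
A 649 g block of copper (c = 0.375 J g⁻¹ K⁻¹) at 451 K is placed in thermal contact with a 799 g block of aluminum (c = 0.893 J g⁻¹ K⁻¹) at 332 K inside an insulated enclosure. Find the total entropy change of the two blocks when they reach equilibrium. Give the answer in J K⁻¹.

ΔS_total = 8.93 J/K

Energy balance: T_f = (m₁c₁T₁ + m₂c₂T₂)/(m₁c₁ + m₂c₂) = 362.27 K.
ΔS₁ = m₁c₁ ln(T_f/T₁) = 243.375 × ln(362.27/451) = -53.32 J/K.
ΔS₂ = m₂c₂ ln(T_f/T₂) = 713.507 × ln(362.27/332) = 62.25 J/K.
ΔS_total = -53.32 + 62.25 = 8.93 J/K.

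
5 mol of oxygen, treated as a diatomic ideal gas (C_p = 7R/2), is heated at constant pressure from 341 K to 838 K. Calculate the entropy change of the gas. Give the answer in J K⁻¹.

At constant pressure, ΔS = nC_p ln(T₂/T₁) with C_p = 7R/2 = 29.1 J mol⁻¹ K⁻¹.
ΔS = 5 × 29.1 × ln(838/341) = 131 J/K.

ΔS = 131 J/K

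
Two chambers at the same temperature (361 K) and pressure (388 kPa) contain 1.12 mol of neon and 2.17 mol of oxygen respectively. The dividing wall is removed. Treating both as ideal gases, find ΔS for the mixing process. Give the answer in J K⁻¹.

ΔS_mix = 17.5 J/K

Mole fractions: x_A = 1.12/3.29 = 0.34, x_B = 0.66.
ΔS_mix = −R(n_A ln x_A + n_B ln x_B) = −8.314 × (1.12 ln 0.34 + 2.17 ln 0.66) = 17.5 J/K.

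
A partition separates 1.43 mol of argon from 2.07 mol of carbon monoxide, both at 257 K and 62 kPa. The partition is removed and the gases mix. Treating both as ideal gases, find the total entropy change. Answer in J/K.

Mole fractions: x_A = 1.43/3.5 = 0.409, x_B = 0.591.
ΔS_mix = −R(n_A ln x_A + n_B ln x_B) = −8.314 × (1.43 ln 0.409 + 2.07 ln 0.591) = 19.7 J/K.

ΔS_mix = 19.7 J/K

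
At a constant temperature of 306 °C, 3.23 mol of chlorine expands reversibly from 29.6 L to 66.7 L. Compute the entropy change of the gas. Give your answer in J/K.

For an isothermal ideal gas ΔS_gas = nR ln(V₂/V₁) = 3.23 × 8.314 × ln(66.7/29.6) = 21.8 J/K.

ΔS_gas = 21.8 J/K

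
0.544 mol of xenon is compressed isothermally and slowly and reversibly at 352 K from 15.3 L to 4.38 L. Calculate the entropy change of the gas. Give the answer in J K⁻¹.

ΔS_gas = -5.66 J/K

For an isothermal ideal gas ΔS_gas = nR ln(V₂/V₁) = 0.544 × 8.314 × ln(4.38/15.3) = -5.66 J/K.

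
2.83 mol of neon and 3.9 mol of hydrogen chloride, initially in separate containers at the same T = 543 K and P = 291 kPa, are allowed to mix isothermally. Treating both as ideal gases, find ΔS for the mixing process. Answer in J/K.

ΔS_mix = 38.1 J/K

Mole fractions: x_A = 2.83/6.73 = 0.421, x_B = 0.579.
ΔS_mix = −R(n_A ln x_A + n_B ln x_B) = −8.314 × (2.83 ln 0.421 + 3.9 ln 0.579) = 38.1 J/K.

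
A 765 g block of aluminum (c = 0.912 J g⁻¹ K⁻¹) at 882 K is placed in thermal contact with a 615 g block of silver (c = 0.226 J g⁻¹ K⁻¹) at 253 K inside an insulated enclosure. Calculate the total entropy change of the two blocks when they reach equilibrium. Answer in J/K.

Energy balance: T_f = (m₁c₁T₁ + m₂c₂T₂)/(m₁c₁ + m₂c₂) = 777.51 K.
ΔS₁ = m₁c₁ ln(T_f/T₁) = 697.68 × ln(777.51/882) = -87.975 J/K.
ΔS₂ = m₂c₂ ln(T_f/T₂) = 138.99 × ln(777.51/253) = 156.04 J/K.
ΔS_total = -87.975 + 156.04 = 68.1 J/K.

ΔS_total = 68.1 J/K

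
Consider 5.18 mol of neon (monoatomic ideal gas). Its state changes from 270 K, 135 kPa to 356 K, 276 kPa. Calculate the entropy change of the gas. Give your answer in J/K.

ΔS = nC_p ln(T₂/T₁) − nR ln(P₂/P₁), with C_p = 5R/2 = 20.79 J mol⁻¹ K⁻¹ for a monoatomic ideal gas.
ΔS = 5.18 × [20.79 × ln(356/270) − 8.314 × ln(276/135)] = -1.03 J/K.

ΔS = -1.03 J/K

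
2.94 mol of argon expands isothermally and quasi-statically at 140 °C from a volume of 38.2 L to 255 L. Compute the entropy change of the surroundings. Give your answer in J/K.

ΔS_surr = -46.4 J/K

For an isothermal ideal gas ΔS_gas = nR ln(V₂/V₁) = 2.94 × 8.314 × ln(255/38.2) = 46.4 J/K.
The process is reversible, so ΔS_surr = −ΔS_gas = -46.4 J/K and ΔS_universe = 0.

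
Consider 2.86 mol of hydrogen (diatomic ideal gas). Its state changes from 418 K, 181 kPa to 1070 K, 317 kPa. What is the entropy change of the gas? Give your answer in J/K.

ΔS = nC_p ln(T₂/T₁) − nR ln(P₂/P₁), with C_p = 7R/2 = 29.1 J mol⁻¹ K⁻¹ for a diatomic ideal gas.
ΔS = 2.86 × [29.1 × ln(1070/418) − 8.314 × ln(317/181)] = 64.9 J/K.

ΔS = 64.9 J/K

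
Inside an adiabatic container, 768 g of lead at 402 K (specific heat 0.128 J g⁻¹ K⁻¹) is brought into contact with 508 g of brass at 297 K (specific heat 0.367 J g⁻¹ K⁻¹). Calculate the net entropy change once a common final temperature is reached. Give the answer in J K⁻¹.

ΔS_total = 3.03 J/K

Energy balance: T_f = (m₁c₁T₁ + m₂c₂T₂)/(m₁c₁ + m₂c₂) = 333.25 K.
ΔS₁ = m₁c₁ ln(T_f/T₁) = 98.304 × ln(333.25/402) = -18.44 J/K.
ΔS₂ = m₂c₂ ln(T_f/T₂) = 186.436 × ln(333.25/297) = 21.47 J/K.
ΔS_total = -18.44 + 21.47 = 3.03 J/K.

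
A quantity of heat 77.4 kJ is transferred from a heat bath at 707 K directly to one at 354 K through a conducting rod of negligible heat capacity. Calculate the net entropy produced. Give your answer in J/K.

ΔS_total = 109 J/K

ΔS_hot = −Q/T_H = −77400/707 = -109.5 J/K and ΔS_cold = +Q/T_C = 77400/354 = 218.6 J/K.
ΔS_total = -109.5 + 218.6 = 109 J/K, positive as the second law requires.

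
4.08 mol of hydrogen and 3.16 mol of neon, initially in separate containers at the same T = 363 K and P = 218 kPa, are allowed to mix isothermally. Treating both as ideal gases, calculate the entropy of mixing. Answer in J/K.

ΔS_mix = 41.2 J/K

Mole fractions: x_A = 4.08/7.24 = 0.564, x_B = 0.436.
ΔS_mix = −R(n_A ln x_A + n_B ln x_B) = −8.314 × (4.08 ln 0.564 + 3.16 ln 0.436) = 41.2 J/K.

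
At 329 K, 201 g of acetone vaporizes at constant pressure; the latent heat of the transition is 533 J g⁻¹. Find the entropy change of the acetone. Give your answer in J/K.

Heat absorbed by the substance: Q = mL = 201 × 533 = 107133 J.
At constant T, ΔS = Q_rev/T = 107133 / 329 = 326 J/K.

ΔS = 326 J/K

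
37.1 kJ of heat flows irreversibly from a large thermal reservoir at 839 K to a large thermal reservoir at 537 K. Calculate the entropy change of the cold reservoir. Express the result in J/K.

ΔS_cold = 69.1 J/K

The cold reservoir gains heat Q, so ΔS_cold = +Q/T_C = 37100/537 = 69.1 J/K.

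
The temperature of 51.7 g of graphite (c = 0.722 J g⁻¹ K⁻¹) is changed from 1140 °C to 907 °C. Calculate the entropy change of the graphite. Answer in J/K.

ΔS = -6.73 J/K

In kelvin: T₁ = 1413.15 K, T₂ = 1180.15 K. ΔS = ∫dQ_rev/T = m c ln(T₂/T₁) = 51.7 × 0.722 × ln(1180.15/1413.15) = -6.73 J/K.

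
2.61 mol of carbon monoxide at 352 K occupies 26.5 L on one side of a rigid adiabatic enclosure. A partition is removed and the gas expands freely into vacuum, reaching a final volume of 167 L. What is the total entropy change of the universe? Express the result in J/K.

ΔS_universe = 39.9 J/K

For an ideal gas in free expansion Q = 0 and W = 0, so T is unchanged.
Entropy is a state function; using a reversible isothermal path, ΔS_gas = nR ln(V₂/V₁) = 2.61 × 8.314 × ln(167/26.5) = 39.9 J/K.
The insulated surroundings exchange no heat, so ΔS_surr = 0 and ΔS_universe = ΔS_gas.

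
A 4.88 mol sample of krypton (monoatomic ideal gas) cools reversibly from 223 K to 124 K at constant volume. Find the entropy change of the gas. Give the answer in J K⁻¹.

At constant volume, ΔS = nC_V ln(T₂/T₁) with C_V = 3R/2 = 12.47 J mol⁻¹ K⁻¹.
ΔS = 4.88 × 12.47 × ln(124/223) = -35.7 J/K.

ΔS = -35.7 J/K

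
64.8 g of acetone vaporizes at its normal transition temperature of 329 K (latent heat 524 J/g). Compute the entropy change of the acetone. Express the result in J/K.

Heat absorbed by the substance: Q = mL = 64.8 × 524 = 33955.2 J.
At constant T, ΔS = Q_rev/T = 33955.2 / 329 = 103 J/K.

ΔS = 103 J/K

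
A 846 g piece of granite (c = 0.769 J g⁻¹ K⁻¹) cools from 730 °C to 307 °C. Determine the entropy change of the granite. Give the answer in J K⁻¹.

ΔS = -356 J/K

In kelvin: T₁ = 1003.15 K, T₂ = 580.15 K. ΔS = ∫dQ_rev/T = m c ln(T₂/T₁) = 846 × 0.769 × ln(580.15/1003.15) = -356 J/K.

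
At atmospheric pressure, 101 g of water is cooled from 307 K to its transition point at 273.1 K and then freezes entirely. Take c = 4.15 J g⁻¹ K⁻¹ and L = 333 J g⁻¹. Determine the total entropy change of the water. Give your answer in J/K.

Cooling step: ΔS₁ = m c ln(T_tr/T_i) = 101 × 4.15 × ln(273.1/307) = -49.04 J/K.
Phase change: ΔS₂ = −mL/T_tr = −101 × 333 / 273.1 = -123.2 J/K.
ΔS_total = (-49.04) + (-123.2) = -172 J/K.

ΔS = -172 J/K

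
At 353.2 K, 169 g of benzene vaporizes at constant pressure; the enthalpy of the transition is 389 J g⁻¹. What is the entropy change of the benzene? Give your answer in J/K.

Heat absorbed by the substance: Q = mL = 169 × 389 = 65741 J.
At constant T, ΔS = Q_rev/T = 65741 / 353.2 = 186 J/K.

ΔS = 186 J/K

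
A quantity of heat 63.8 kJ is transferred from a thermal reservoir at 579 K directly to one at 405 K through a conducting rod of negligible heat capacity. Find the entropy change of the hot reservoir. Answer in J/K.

ΔS_hot = -110 J/K

The hot reservoir loses heat Q, so ΔS_hot = −Q/T_H = −63800/579 = -110 J/K.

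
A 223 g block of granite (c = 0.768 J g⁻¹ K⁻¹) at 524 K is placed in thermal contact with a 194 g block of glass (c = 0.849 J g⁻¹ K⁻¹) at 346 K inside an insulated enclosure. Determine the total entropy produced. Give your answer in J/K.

ΔS_total = 7.16 J/K

Energy balance: T_f = (m₁c₁T₁ + m₂c₂T₂)/(m₁c₁ + m₂c₂) = 436.74 K.
ΔS₁ = m₁c₁ ln(T_f/T₁) = 171.264 × ln(436.74/524) = -31.2 J/K.
ΔS₂ = m₂c₂ ln(T_f/T₂) = 164.706 × ln(436.74/346) = 38.36 J/K.
ΔS_total = -31.2 + 38.36 = 7.16 J/K.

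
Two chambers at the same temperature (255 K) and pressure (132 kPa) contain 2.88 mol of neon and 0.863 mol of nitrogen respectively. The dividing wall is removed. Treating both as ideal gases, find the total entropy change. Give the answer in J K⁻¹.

ΔS_mix = 16.8 J/K

Mole fractions: x_A = 2.88/3.74 = 0.769, x_B = 0.231.
ΔS_mix = −R(n_A ln x_A + n_B ln x_B) = −8.314 × (2.88 ln 0.769 + 0.863 ln 0.231) = 16.8 J/K.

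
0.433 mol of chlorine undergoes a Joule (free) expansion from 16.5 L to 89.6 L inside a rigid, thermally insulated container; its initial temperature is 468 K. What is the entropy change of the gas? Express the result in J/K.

No heat is exchanged and no work is done, so the ideal-gas temperature stays constant.
Entropy is a state function; using a reversible isothermal path, ΔS_gas = nR ln(V₂/V₁) = 0.433 × 8.314 × ln(89.6/16.5) = 6.09 J/K.

ΔS_gas = 6.09 J/K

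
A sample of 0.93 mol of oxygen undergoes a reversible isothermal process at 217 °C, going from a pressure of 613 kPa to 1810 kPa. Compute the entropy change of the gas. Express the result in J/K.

For an isothermal ideal gas ΔS_gas = nR ln(P₁/P₂) = 0.93 × 8.314 × ln(613/1810) = -8.37 J/K.

ΔS_gas = -8.37 J/K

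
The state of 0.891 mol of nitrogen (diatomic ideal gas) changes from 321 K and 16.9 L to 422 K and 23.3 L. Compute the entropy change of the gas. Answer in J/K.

ΔS = 7.45 J/K

Entropy is a state function: ΔS = nC_V ln(T₂/T₁) + nR ln(V₂/V₁), with C_V = 5R/2 = 20.79 J mol⁻¹ K⁻¹ for a diatomic ideal gas.
ΔS = 0.891 × [20.79 × ln(422/321) + 8.314 × ln(23.3/16.9)] = 7.45 J/K.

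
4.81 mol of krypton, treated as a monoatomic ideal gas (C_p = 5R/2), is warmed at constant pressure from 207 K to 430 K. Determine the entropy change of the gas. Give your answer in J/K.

At constant pressure, ΔS = nC_p ln(T₂/T₁) with C_p = 5R/2 = 20.79 J mol⁻¹ K⁻¹.
ΔS = 4.81 × 20.79 × ln(430/207) = 73.1 J/K.

ΔS = 73.1 J/K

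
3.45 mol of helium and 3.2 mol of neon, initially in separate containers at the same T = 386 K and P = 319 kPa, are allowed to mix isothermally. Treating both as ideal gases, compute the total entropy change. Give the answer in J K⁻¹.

ΔS_mix = 38.3 J/K

Mole fractions: x_A = 3.45/6.65 = 0.519, x_B = 0.481.
ΔS_mix = −R(n_A ln x_A + n_B ln x_B) = −8.314 × (3.45 ln 0.519 + 3.2 ln 0.481) = 38.3 J/K.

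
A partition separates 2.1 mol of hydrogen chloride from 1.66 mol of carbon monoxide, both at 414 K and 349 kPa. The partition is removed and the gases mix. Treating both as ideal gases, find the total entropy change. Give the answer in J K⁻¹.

ΔS_mix = 21.5 J/K

Mole fractions: x_A = 2.1/3.76 = 0.559, x_B = 0.441.
ΔS_mix = −R(n_A ln x_A + n_B ln x_B) = −8.314 × (2.1 ln 0.559 + 1.66 ln 0.441) = 21.5 J/K.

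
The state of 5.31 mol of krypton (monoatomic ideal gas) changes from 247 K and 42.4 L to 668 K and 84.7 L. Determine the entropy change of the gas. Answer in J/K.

ΔS = 96.4 J/K

Entropy is a state function: ΔS = nC_V ln(T₂/T₁) + nR ln(V₂/V₁), with C_V = 3R/2 = 12.47 J mol⁻¹ K⁻¹ for a monoatomic ideal gas.
ΔS = 5.31 × [12.47 × ln(668/247) + 8.314 × ln(84.7/42.4)] = 96.4 J/K.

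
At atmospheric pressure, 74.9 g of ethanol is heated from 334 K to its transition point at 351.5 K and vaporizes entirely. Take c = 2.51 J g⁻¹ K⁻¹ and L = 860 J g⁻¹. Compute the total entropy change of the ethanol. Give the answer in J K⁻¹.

ΔS = 193 J/K

Warming step: ΔS₁ = m c ln(T_tr/T_i) = 74.9 × 2.51 × ln(351.5/334) = 9.601 J/K.
Phase change: ΔS₂ = +mL/T_tr = 74.9 × 860 / 351.5 = 183.3 J/K.
ΔS_total = (9.601) + (183.3) = 193 J/K.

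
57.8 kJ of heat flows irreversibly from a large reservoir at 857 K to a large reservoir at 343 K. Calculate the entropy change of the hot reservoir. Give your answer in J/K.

ΔS_hot = -67.4 J/K

The hot reservoir loses heat Q, so ΔS_hot = −Q/T_H = −57800/857 = -67.4 J/K.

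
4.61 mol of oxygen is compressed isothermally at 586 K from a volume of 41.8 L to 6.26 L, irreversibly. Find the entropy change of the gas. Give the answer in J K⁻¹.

Entropy is a state function, so ΔS_gas depends only on the end states.
For an isothermal ideal gas ΔS_gas = nR ln(V₂/V₁) = 4.61 × 8.314 × ln(6.26/41.8) = -72.8 J/K.

ΔS_gas = -72.8 J/K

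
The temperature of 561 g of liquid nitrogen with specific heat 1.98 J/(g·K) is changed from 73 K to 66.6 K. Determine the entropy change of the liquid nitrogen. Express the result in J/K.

ΔS = -102 J/K

ΔS = ∫dQ_rev/T = m c ln(T₂/T₁) = 561 × 1.98 × ln(66.6/73) = -102 J/K.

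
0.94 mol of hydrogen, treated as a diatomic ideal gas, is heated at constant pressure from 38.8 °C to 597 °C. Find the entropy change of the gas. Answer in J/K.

ΔS = 28.1 J/K

In kelvin: T₁ = 311.95 K, T₂ = 870.15 K. At constant pressure, ΔS = nC_p ln(T₂/T₁) with C_p = 7R/2 = 29.1 J mol⁻¹ K⁻¹.
ΔS = 0.94 × 29.1 × ln(870.15/311.95) = 28.1 J/K.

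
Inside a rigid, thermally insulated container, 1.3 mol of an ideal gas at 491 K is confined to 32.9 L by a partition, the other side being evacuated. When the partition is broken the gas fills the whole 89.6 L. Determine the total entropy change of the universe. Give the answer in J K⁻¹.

No heat is exchanged and no work is done, so the ideal-gas temperature stays constant.
Entropy is a state function; using a reversible isothermal path, ΔS_gas = nR ln(V₂/V₁) = 1.3 × 8.314 × ln(89.6/32.9) = 10.8 J/K.
The insulated surroundings exchange no heat, so ΔS_surr = 0 and ΔS_universe = ΔS_gas.

ΔS_universe = 10.8 J/K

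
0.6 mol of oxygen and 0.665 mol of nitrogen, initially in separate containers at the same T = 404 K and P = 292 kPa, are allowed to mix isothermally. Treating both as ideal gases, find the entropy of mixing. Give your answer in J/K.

Mole fractions: x_A = 0.6/1.27 = 0.474, x_B = 0.526.
ΔS_mix = −R(n_A ln x_A + n_B ln x_B) = −8.314 × (0.6 ln 0.474 + 0.665 ln 0.526) = 7.28 J/K.

ΔS_mix = 7.28 J/K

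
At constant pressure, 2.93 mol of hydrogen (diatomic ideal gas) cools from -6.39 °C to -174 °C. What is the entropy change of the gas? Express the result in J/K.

ΔS = -84.4 J/K

In kelvin: T₁ = 266.76 K, T₂ = 99.15 K. At constant pressure, ΔS = nC_p ln(T₂/T₁) with C_p = 7R/2 = 29.1 J mol⁻¹ K⁻¹.
ΔS = 2.93 × 29.1 × ln(99.15/266.76) = -84.4 J/K.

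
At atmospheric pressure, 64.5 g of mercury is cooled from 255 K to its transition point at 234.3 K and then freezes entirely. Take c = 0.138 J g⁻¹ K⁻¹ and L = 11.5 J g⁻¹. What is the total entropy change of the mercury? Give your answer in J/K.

Cooling step: ΔS₁ = m c ln(T_tr/T_i) = 64.5 × 0.138 × ln(234.3/255) = -0.7536 J/K.
Phase change: ΔS₂ = −mL/T_tr = −64.5 × 11.5 / 234.3 = -3.166 J/K.
ΔS_total = (-0.7536) + (-3.166) = -3.92 J/K.

ΔS = -3.92 J/K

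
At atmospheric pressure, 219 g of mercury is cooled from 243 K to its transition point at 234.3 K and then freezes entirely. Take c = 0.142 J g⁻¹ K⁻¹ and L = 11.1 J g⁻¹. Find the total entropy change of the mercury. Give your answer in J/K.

ΔS = -11.5 J/K

Cooling step: ΔS₁ = m c ln(T_tr/T_i) = 219 × 0.142 × ln(234.3/243) = -1.134 J/K.
Phase change: ΔS₂ = −mL/T_tr = −219 × 11.1 / 234.3 = -10.38 J/K.
ΔS_total = (-1.134) + (-10.38) = -11.5 J/K.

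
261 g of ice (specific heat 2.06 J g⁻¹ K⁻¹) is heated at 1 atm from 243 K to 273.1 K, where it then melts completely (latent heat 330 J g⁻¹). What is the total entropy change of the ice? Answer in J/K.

Warming step: ΔS₁ = m c ln(T_tr/T_i) = 261 × 2.06 × ln(273.1/243) = 62.79 J/K.
Phase change: ΔS₂ = +mL/T_tr = 261 × 330 / 273.1 = 315.4 J/K.
ΔS_total = (62.79) + (315.4) = 378 J/K.

ΔS = 378 J/K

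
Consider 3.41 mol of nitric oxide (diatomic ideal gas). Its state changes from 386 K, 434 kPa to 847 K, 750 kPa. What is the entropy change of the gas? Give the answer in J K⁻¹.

ΔS = nC_p ln(T₂/T₁) − nR ln(P₂/P₁), with C_p = 7R/2 = 29.1 J mol⁻¹ K⁻¹ for a diatomic ideal gas.
ΔS = 3.41 × [29.1 × ln(847/386) − 8.314 × ln(750/434)] = 62.5 J/K.

ΔS = 62.5 J/K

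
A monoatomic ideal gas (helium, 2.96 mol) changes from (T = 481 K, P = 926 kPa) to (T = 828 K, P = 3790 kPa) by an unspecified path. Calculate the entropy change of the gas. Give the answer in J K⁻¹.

ΔS = -1.26 J/K

ΔS = nC_p ln(T₂/T₁) − nR ln(P₂/P₁), with C_p = 5R/2 = 20.79 J mol⁻¹ K⁻¹ for a monoatomic ideal gas.
ΔS = 2.96 × [20.79 × ln(828/481) − 8.314 × ln(3790/926)] = -1.26 J/K.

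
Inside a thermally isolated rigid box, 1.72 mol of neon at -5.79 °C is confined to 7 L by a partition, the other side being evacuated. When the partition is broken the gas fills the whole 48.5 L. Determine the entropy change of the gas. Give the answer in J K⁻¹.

ΔS_gas = 27.7 J/K

No heat is exchanged and no work is done, so the ideal-gas temperature stays constant.
Entropy is a state function; using a reversible isothermal path, ΔS_gas = nR ln(V₂/V₁) = 1.72 × 8.314 × ln(48.5/7) = 27.7 J/K.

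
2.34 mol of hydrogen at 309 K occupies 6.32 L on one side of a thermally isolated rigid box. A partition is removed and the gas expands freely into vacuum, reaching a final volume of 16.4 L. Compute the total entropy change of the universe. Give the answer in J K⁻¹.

For an ideal gas in free expansion Q = 0 and W = 0, so T is unchanged.
Entropy is a state function; using a reversible isothermal path, ΔS_gas = nR ln(V₂/V₁) = 2.34 × 8.314 × ln(16.4/6.32) = 18.6 J/K.
The insulated surroundings exchange no heat, so ΔS_surr = 0 and ΔS_universe = ΔS_gas.

ΔS_universe = 18.6 J/K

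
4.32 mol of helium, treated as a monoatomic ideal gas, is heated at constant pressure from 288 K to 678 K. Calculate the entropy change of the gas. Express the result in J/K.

At constant pressure, ΔS = nC_p ln(T₂/T₁) with C_p = 5R/2 = 20.79 J mol⁻¹ K⁻¹.
ΔS = 4.32 × 20.79 × ln(678/288) = 76.9 J/K.

ΔS = 76.9 J/K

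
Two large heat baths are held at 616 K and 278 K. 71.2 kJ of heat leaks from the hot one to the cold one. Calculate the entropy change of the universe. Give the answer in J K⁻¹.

ΔS_total = 141 J/K

ΔS_hot = −Q/T_H = −71200/616 = -115.6 J/K and ΔS_cold = +Q/T_C = 71200/278 = 256.1 J/K.
ΔS_total = -115.6 + 256.1 = 141 J/K, positive as the second law requires.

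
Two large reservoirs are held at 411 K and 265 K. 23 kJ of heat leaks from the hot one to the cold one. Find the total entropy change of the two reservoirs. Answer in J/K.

ΔS_hot = −Q/T_H = −23000/411 = -55.96 J/K and ΔS_cold = +Q/T_C = 23000/265 = 86.79 J/K.
ΔS_total = -55.96 + 86.79 = 30.8 J/K, positive as the second law requires.

ΔS_total = 30.8 J/K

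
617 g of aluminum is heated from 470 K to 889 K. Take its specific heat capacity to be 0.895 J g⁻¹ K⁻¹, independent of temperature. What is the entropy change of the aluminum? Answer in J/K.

ΔS = ∫dQ_rev/T = m c ln(T₂/T₁) = 617 × 0.895 × ln(889/470) = 352 J/K.

ΔS = 352 J/K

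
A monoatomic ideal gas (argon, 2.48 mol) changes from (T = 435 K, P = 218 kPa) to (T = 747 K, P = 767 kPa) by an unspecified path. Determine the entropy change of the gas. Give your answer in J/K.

ΔS = nC_p ln(T₂/T₁) − nR ln(P₂/P₁), with C_p = 5R/2 = 20.79 J mol⁻¹ K⁻¹ for a monoatomic ideal gas.
ΔS = 2.48 × [20.79 × ln(747/435) − 8.314 × ln(767/218)] = 1.93 J/K.

ΔS = 1.93 J/K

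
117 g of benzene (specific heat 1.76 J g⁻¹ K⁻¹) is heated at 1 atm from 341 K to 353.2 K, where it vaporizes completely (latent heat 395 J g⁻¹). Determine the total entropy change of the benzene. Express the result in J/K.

Warming step: ΔS₁ = m c ln(T_tr/T_i) = 117 × 1.76 × ln(353.2/341) = 7.238 J/K.
Phase change: ΔS₂ = +mL/T_tr = 117 × 395 / 353.2 = 130.8 J/K.
ΔS_total = (7.238) + (130.8) = 138 J/K.

ΔS = 138 J/K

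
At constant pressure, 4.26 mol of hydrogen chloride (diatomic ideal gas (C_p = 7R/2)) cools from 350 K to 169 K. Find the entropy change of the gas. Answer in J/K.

ΔS = -90.2 J/K

At constant pressure, ΔS = nC_p ln(T₂/T₁) with C_p = 7R/2 = 29.1 J mol⁻¹ K⁻¹.
ΔS = 4.26 × 29.1 × ln(169/350) = -90.2 J/K.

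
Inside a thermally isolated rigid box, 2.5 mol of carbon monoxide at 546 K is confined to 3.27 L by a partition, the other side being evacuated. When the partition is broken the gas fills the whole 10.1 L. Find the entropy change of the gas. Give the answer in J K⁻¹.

ΔS_gas = 23.4 J/K

For an ideal gas in free expansion Q = 0 and W = 0, so T is unchanged.
Entropy is a state function; using a reversible isothermal path, ΔS_gas = nR ln(V₂/V₁) = 2.5 × 8.314 × ln(10.1/3.27) = 23.4 J/K.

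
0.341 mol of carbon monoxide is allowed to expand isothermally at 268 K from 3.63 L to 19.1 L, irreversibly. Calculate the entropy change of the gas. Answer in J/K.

Entropy is a state function, so ΔS_gas depends only on the end states.
For an isothermal ideal gas ΔS_gas = nR ln(V₂/V₁) = 0.341 × 8.314 × ln(19.1/3.63) = 4.71 J/K.

ΔS_gas = 4.71 J/K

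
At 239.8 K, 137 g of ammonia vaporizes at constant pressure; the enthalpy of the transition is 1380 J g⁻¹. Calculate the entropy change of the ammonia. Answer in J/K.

Heat absorbed by the substance: Q = mL = 137 × 1380 = 189060 J.
At constant T, ΔS = Q_rev/T = 189060 / 239.8 = 788 J/K.

ΔS = 788 J/K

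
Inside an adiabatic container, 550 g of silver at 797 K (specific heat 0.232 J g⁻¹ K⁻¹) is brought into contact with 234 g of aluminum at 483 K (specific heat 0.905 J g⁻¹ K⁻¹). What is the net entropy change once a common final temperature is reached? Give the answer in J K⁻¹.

Energy balance: T_f = (m₁c₁T₁ + m₂c₂T₂)/(m₁c₁ + m₂c₂) = 601.06 K.
ΔS₁ = m₁c₁ ln(T_f/T₁) = 127.6 × ln(601.06/797) = -36 J/K.
ΔS₂ = m₂c₂ ln(T_f/T₂) = 211.77 × ln(601.06/483) = 46.31 J/K.
ΔS_total = -36 + 46.31 = 10.3 J/K.

ΔS_total = 10.3 J/K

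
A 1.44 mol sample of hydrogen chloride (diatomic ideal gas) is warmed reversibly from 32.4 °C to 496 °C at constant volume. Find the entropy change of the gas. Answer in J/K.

In kelvin: T₁ = 305.55 K, T₂ = 769.15 K. At constant volume, ΔS = nC_V ln(T₂/T₁) with C_V = 5R/2 = 20.79 J mol⁻¹ K⁻¹.
ΔS = 1.44 × 20.79 × ln(769.15/305.55) = 27.6 J/K.

ΔS = 27.6 J/K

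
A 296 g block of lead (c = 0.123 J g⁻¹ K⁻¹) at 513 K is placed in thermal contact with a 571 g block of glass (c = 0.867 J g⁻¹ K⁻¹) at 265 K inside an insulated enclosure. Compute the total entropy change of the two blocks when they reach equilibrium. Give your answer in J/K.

ΔS_total = 8.98 J/K

Energy balance: T_f = (m₁c₁T₁ + m₂c₂T₂)/(m₁c₁ + m₂c₂) = 281.99 K.
ΔS₁ = m₁c₁ ln(T_f/T₁) = 36.408 × ln(281.99/513) = -21.787 J/K.
ΔS₂ = m₂c₂ ln(T_f/T₂) = 495.057 × ln(281.99/265) = 30.762 J/K.
ΔS_total = -21.787 + 30.762 = 8.98 J/K.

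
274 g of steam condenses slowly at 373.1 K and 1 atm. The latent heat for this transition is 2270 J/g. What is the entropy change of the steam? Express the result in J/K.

ΔS = -1670 J/K

Heat released by the substance: Q = −mL = −274 × 2270 = −621980 J.
At constant T, ΔS = Q_rev/T = −621980 / 373.1 = -1670 J/K.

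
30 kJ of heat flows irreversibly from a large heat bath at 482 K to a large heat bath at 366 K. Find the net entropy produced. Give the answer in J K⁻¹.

ΔS_total = 19.7 J/K

ΔS_hot = −Q/T_H = −30000/482 = -62.24 J/K and ΔS_cold = +Q/T_C = 30000/366 = 81.97 J/K.
ΔS_total = -62.24 + 81.97 = 19.7 J/K, positive as the second law requires.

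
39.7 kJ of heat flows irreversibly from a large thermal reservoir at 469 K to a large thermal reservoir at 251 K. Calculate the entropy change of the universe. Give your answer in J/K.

ΔS_total = 73.5 J/K

ΔS_hot = −Q/T_H = −39700/469 = -84.65 J/K and ΔS_cold = +Q/T_C = 39700/251 = 158.2 J/K.
ΔS_total = -84.65 + 158.2 = 73.5 J/K, positive as the second law requires.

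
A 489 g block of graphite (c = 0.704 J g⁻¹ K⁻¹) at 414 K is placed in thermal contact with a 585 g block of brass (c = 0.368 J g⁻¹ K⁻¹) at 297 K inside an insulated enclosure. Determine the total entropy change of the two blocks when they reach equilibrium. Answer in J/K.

ΔS_total = 7.09 J/K

Energy balance: T_f = (m₁c₁T₁ + m₂c₂T₂)/(m₁c₁ + m₂c₂) = 368.98 K.
ΔS₁ = m₁c₁ ln(T_f/T₁) = 344.256 × ln(368.98/414) = -39.63 J/K.
ΔS₂ = m₂c₂ ln(T_f/T₂) = 215.28 × ln(368.98/297) = 46.72 J/K.
ΔS_total = -39.63 + 46.72 = 7.09 J/K.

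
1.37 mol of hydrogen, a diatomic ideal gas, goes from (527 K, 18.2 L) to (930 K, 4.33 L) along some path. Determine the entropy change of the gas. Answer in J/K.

ΔS = -0.181 J/K

Entropy is a state function: ΔS = nC_V ln(T₂/T₁) + nR ln(V₂/V₁), with C_V = 5R/2 = 20.79 J mol⁻¹ K⁻¹ for a diatomic ideal gas.
ΔS = 1.37 × [20.79 × ln(930/527) + 8.314 × ln(4.33/18.2)] = -0.181 J/K.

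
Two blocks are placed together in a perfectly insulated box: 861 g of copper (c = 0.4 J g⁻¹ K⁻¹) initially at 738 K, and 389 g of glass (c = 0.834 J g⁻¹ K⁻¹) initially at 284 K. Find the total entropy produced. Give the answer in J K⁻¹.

ΔS_total = 72.8 J/K

Energy balance: T_f = (m₁c₁T₁ + m₂c₂T₂)/(m₁c₁ + m₂c₂) = 517.78 K.
ΔS₁ = m₁c₁ ln(T_f/T₁) = 344.4 × ln(517.78/738) = -122.05 J/K.
ΔS₂ = m₂c₂ ln(T_f/T₂) = 324.426 × ln(517.78/284) = 194.84 J/K.
ΔS_total = -122.05 + 194.84 = 72.8 J/K.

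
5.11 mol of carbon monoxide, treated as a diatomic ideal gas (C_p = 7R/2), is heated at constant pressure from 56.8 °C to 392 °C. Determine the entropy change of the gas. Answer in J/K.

In kelvin: T₁ = 329.95 K, T₂ = 665.15 K. At constant pressure, ΔS = nC_p ln(T₂/T₁) with C_p = 7R/2 = 29.1 J mol⁻¹ K⁻¹.
ΔS = 5.11 × 29.1 × ln(665.15/329.95) = 104 J/K.

ΔS = 104 J/K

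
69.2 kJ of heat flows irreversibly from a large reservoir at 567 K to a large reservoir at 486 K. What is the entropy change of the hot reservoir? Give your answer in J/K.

The hot reservoir loses heat Q, so ΔS_hot = −Q/T_H = −69200/567 = -122 J/K.

ΔS_hot = -122 J/K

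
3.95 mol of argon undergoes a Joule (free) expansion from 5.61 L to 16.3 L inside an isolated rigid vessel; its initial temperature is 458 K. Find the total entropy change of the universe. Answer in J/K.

For an ideal gas in free expansion Q = 0 and W = 0, so T is unchanged.
Entropy is a state function; using a reversible isothermal path, ΔS_gas = nR ln(V₂/V₁) = 3.95 × 8.314 × ln(16.3/5.61) = 35 J/K.
The insulated surroundings exchange no heat, so ΔS_surr = 0 and ΔS_universe = ΔS_gas.

ΔS_universe = 35 J/K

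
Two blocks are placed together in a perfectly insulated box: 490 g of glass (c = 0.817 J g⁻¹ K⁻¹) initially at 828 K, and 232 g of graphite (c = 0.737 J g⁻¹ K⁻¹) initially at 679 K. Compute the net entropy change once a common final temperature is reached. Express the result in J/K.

Energy balance: T_f = (m₁c₁T₁ + m₂c₂T₂)/(m₁c₁ + m₂c₂) = 783.41 K.
ΔS₁ = m₁c₁ ln(T_f/T₁) = 400.33 × ln(783.41/828) = -22.163 J/K.
ΔS₂ = m₂c₂ ln(T_f/T₂) = 170.984 × ln(783.41/679) = 24.456 J/K.
ΔS_total = -22.163 + 24.456 = 2.29 J/K.

ΔS_total = 2.29 J/K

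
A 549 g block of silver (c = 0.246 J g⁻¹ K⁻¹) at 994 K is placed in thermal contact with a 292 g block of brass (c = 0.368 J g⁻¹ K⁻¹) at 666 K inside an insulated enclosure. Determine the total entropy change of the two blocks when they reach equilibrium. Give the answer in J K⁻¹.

Energy balance: T_f = (m₁c₁T₁ + m₂c₂T₂)/(m₁c₁ + m₂c₂) = 848.66 K.
ΔS₁ = m₁c₁ ln(T_f/T₁) = 135.054 × ln(848.66/994) = -21.349 J/K.
ΔS₂ = m₂c₂ ln(T_f/T₂) = 107.456 × ln(848.66/666) = 26.044 J/K.
ΔS_total = -21.349 + 26.044 = 4.7 J/K.

ΔS_total = 4.7 J/K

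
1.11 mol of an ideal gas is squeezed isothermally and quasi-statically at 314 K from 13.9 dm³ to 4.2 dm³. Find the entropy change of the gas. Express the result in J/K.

For an isothermal ideal gas ΔS_gas = nR ln(V₂/V₁) = 1.11 × 8.314 × ln(4.2/13.9) = -11 J/K.

ΔS_gas = -11 J/K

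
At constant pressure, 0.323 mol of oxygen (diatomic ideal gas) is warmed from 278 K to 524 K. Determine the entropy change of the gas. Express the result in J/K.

ΔS = 5.96 J/K

At constant pressure, ΔS = nC_p ln(T₂/T₁) with C_p = 7R/2 = 29.1 J mol⁻¹ K⁻¹.
ΔS = 0.323 × 29.1 × ln(524/278) = 5.96 J/K.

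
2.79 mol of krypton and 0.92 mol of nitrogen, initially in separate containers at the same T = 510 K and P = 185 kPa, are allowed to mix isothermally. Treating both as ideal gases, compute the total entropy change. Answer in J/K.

Mole fractions: x_A = 2.79/3.71 = 0.752, x_B = 0.248.
ΔS_mix = −R(n_A ln x_A + n_B ln x_B) = −8.314 × (2.79 ln 0.752 + 0.92 ln 0.248) = 17.3 J/K.

ΔS_mix = 17.3 J/K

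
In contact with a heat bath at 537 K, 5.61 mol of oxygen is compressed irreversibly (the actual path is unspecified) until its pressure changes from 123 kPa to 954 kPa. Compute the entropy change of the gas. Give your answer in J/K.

ΔS_gas = -95.5 J/K

Entropy is a state function, so ΔS_gas depends only on the end states.
For an isothermal ideal gas ΔS_gas = nR ln(P₁/P₂) = 5.61 × 8.314 × ln(123/954) = -95.5 J/K.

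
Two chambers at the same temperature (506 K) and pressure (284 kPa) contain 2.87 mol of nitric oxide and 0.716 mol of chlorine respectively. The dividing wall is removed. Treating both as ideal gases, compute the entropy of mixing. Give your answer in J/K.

ΔS_mix = 14.9 J/K

Mole fractions: x_A = 2.87/3.59 = 0.8, x_B = 0.2.
ΔS_mix = −R(n_A ln x_A + n_B ln x_B) = −8.314 × (2.87 ln 0.8 + 0.716 ln 0.2) = 14.9 J/K.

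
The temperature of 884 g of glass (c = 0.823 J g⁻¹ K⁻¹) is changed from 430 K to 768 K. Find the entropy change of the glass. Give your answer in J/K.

ΔS = 422 J/K

ΔS = ∫dQ_rev/T = m c ln(T₂/T₁) = 884 × 0.823 × ln(768/430) = 422 J/K.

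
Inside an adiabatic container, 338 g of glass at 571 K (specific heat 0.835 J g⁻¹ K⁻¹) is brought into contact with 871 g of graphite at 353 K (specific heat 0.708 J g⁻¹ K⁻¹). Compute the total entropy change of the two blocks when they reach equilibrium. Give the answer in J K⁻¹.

ΔS_total = 23.6 J/K

Energy balance: T_f = (m₁c₁T₁ + m₂c₂T₂)/(m₁c₁ + m₂c₂) = 421.45 K.
ΔS₁ = m₁c₁ ln(T_f/T₁) = 282.23 × ln(421.45/571) = -85.71 J/K.
ΔS₂ = m₂c₂ ln(T_f/T₂) = 616.668 × ln(421.45/353) = 109.3 J/K.
ΔS_total = -85.71 + 109.3 = 23.6 J/K.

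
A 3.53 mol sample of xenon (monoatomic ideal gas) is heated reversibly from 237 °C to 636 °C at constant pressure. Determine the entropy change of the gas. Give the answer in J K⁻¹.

ΔS = 42.4 J/K

In kelvin: T₁ = 510.15 K, T₂ = 909.15 K. At constant pressure, ΔS = nC_p ln(T₂/T₁) with C_p = 5R/2 = 20.79 J mol⁻¹ K⁻¹.
ΔS = 3.53 × 20.79 × ln(909.15/510.15) = 42.4 J/K.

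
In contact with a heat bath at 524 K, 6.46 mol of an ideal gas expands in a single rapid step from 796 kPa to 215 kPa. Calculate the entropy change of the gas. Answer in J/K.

Entropy is a state function, so ΔS_gas depends only on the end states.
For an isothermal ideal gas ΔS_gas = nR ln(P₁/P₂) = 6.46 × 8.314 × ln(796/215) = 70.3 J/K.

ΔS_gas = 70.3 J/K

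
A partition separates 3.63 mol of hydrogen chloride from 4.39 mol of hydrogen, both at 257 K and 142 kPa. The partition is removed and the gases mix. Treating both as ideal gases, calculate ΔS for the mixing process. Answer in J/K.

Mole fractions: x_A = 3.63/8.02 = 0.453, x_B = 0.547.
ΔS_mix = −R(n_A ln x_A + n_B ln x_B) = −8.314 × (3.63 ln 0.453 + 4.39 ln 0.547) = 45.9 J/K.

ΔS_mix = 45.9 J/K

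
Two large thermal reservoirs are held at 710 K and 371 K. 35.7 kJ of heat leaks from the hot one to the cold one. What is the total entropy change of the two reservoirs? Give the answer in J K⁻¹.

ΔS_total = 45.9 J/K

ΔS_hot = −Q/T_H = −35700/710 = -50.282 J/K and ΔS_cold = +Q/T_C = 35700/371 = 96.226 J/K.
ΔS_total = -50.282 + 96.226 = 45.9 J/K, positive as the second law requires.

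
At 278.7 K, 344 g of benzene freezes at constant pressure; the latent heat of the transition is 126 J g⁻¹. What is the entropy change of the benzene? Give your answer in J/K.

ΔS = -156 J/K

Heat released by the substance: Q = −mL = −344 × 126 = −43344 J.
At constant T, ΔS = Q_rev/T = −43344 / 278.7 = -156 J/K.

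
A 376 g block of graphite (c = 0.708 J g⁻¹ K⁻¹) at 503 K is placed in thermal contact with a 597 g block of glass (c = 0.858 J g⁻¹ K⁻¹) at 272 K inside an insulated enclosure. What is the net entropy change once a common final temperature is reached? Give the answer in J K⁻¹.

ΔS_total = 34.8 J/K

Energy balance: T_f = (m₁c₁T₁ + m₂c₂T₂)/(m₁c₁ + m₂c₂) = 351 K.
ΔS₁ = m₁c₁ ln(T_f/T₁) = 266.208 × ln(351/503) = -95.78 J/K.
ΔS₂ = m₂c₂ ln(T_f/T₂) = 512.226 × ln(351/272) = 130.6 J/K.
ΔS_total = -95.78 + 130.6 = 34.8 J/K.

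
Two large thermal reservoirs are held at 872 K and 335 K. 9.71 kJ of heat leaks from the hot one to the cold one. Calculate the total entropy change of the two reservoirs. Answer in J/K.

ΔS_hot = −Q/T_H = −9710/872 = -11.14 J/K and ΔS_cold = +Q/T_C = 9710/335 = 28.99 J/K.
ΔS_total = -11.14 + 28.99 = 17.8 J/K, positive as the second law requires.

ΔS_total = 17.8 J/K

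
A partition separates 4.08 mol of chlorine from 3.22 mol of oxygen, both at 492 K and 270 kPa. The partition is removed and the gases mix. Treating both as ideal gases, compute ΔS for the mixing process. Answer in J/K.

Mole fractions: x_A = 4.08/7.3 = 0.559, x_B = 0.441.
ΔS_mix = −R(n_A ln x_A + n_B ln x_B) = −8.314 × (4.08 ln 0.559 + 3.22 ln 0.441) = 41.6 J/K.

ΔS_mix = 41.6 J/K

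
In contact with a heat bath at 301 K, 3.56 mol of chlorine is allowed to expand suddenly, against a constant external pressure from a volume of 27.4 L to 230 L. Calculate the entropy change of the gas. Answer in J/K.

ΔS_gas = 63 J/K

Entropy is a state function, so ΔS_gas depends only on the end states.
For an isothermal ideal gas ΔS_gas = nR ln(V₂/V₁) = 3.56 × 8.314 × ln(230/27.4) = 63 J/K.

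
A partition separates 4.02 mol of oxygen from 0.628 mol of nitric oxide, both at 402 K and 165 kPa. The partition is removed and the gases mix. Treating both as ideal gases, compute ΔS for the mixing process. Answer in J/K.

ΔS_mix = 15.3 J/K

Mole fractions: x_A = 4.02/4.65 = 0.865, x_B = 0.135.
ΔS_mix = −R(n_A ln x_A + n_B ln x_B) = −8.314 × (4.02 ln 0.865 + 0.628 ln 0.135) = 15.3 J/K.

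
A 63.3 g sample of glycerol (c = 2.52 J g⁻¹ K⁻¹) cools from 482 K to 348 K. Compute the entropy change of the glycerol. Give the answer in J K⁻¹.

ΔS = -52 J/K

ΔS = ∫dQ_rev/T = m c ln(T₂/T₁) = 63.3 × 2.52 × ln(348/482) = -52 J/K.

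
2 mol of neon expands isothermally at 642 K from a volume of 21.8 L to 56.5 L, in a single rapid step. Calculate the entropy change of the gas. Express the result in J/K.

ΔS_gas = 15.8 J/K

Entropy is a state function, so ΔS_gas depends only on the end states.
For an isothermal ideal gas ΔS_gas = nR ln(V₂/V₁) = 2 × 8.314 × ln(56.5/21.8) = 15.8 J/K.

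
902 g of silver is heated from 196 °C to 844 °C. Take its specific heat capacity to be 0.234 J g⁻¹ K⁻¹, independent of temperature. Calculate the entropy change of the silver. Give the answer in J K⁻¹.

ΔS = 183 J/K

In kelvin: T₁ = 469.15 K, T₂ = 1117.15 K. ΔS = ∫dQ_rev/T = m c ln(T₂/T₁) = 902 × 0.234 × ln(1117.15/469.15) = 183 J/K.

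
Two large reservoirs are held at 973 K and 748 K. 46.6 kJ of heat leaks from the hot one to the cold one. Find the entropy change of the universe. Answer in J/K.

ΔS_total = 14.4 J/K

ΔS_hot = −Q/T_H = −46600/973 = -47.89 J/K and ΔS_cold = +Q/T_C = 46600/748 = 62.3 J/K.
ΔS_total = -47.89 + 62.3 = 14.4 J/K, positive as the second law requires.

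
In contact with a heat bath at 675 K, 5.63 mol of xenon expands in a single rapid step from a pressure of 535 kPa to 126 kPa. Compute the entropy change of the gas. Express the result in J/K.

Entropy is a state function, so ΔS_gas depends only on the end states.
For an isothermal ideal gas ΔS_gas = nR ln(P₁/P₂) = 5.63 × 8.314 × ln(535/126) = 67.7 J/K.

ΔS_gas = 67.7 J/K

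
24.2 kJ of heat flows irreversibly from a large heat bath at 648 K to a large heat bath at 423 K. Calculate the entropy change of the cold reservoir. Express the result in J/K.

The cold reservoir gains heat Q, so ΔS_cold = +Q/T_C = 24200/423 = 57.2 J/K.

ΔS_cold = 57.2 J/K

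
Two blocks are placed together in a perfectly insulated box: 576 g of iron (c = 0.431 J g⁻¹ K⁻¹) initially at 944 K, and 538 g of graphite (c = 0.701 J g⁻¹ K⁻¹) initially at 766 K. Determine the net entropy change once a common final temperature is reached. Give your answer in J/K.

Energy balance: T_f = (m₁c₁T₁ + m₂c₂T₂)/(m₁c₁ + m₂c₂) = 836.66 K.
ΔS₁ = m₁c₁ ln(T_f/T₁) = 248.256 × ln(836.66/944) = -29.97 J/K.
ΔS₂ = m₂c₂ ln(T_f/T₂) = 377.138 × ln(836.66/766) = 33.28 J/K.
ΔS_total = -29.97 + 33.28 = 3.31 J/K.

ΔS_total = 3.31 J/K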